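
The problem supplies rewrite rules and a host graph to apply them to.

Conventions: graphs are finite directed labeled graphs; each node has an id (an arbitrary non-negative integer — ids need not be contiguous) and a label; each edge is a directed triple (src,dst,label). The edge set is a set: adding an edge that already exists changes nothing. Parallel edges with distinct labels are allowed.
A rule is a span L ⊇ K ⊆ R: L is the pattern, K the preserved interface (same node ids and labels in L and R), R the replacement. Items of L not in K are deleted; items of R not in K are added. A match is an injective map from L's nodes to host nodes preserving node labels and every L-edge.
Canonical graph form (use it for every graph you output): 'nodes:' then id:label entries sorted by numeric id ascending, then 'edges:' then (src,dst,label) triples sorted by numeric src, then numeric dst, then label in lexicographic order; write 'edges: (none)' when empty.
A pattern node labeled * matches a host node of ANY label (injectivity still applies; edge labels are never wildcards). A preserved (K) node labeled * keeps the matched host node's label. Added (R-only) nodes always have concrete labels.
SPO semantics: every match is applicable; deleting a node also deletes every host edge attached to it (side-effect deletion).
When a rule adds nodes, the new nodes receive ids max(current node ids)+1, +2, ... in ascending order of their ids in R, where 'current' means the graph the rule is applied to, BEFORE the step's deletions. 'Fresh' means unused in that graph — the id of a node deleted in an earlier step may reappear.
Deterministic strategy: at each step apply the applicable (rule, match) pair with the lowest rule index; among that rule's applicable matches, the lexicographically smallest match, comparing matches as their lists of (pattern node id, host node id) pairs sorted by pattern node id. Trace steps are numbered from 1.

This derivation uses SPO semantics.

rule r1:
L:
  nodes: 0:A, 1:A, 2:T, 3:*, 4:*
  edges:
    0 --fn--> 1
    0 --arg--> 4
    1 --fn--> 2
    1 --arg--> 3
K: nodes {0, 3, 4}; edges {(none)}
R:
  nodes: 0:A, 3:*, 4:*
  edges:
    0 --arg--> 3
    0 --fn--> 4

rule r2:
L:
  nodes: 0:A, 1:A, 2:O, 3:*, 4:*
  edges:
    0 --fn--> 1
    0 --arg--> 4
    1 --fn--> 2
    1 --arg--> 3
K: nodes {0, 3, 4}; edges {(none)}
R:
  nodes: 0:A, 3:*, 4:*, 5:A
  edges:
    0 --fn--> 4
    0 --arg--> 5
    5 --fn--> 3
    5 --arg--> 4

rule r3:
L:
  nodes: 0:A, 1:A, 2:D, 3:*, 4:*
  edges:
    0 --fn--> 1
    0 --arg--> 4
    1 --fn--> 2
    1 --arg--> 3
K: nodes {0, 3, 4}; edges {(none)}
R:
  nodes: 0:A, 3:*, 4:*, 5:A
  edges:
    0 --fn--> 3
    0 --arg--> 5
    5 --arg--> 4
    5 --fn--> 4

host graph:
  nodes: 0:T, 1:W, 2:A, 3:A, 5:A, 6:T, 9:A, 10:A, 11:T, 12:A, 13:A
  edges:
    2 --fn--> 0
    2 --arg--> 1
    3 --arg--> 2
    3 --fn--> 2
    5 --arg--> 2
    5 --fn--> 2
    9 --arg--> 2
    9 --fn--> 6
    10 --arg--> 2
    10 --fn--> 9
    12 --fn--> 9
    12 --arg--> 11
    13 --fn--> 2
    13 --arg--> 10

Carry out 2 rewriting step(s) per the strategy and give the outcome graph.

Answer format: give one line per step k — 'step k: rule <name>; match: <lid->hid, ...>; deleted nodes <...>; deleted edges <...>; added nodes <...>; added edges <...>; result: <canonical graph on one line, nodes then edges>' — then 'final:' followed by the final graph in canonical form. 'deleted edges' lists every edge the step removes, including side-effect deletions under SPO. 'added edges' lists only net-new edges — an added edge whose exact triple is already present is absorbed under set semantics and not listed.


step 1: rule r1; match: 0->12, 1->9, 2->6, 3->2, 4->11; deleted nodes 6, 9; deleted edges (9,2,arg); (9,6,fn); (10,9,fn); (12,9,fn); (12,11,arg); added nodes (none); added edges (12,2,arg); (12,11,fn); result: nodes: 0:T, 1:W, 2:A, 3:A, 5:A, 10:A, 11:T, 12:A, 13:A edges: (2,0,fn); (2,1,arg); (3,2,arg); (3,2,fn); (5,2,arg); (5,2,fn); (10,2,arg); (12,2,arg); (12,11,fn); (13,2,fn); (13,10,arg)
step 2: rule r1; match: 0->13, 1->2, 2->0, 3->1, 4->10; deleted nodes 0, 2; deleted edges (2,0,fn); (2,1,arg); (3,2,arg); (3,2,fn); (5,2,arg); (5,2,fn); (10,2,arg); (12,2,arg); (13,2,fn); (13,10,arg); added nodes (none); added edges (13,1,arg); (13,10,fn); result: nodes: 1:W, 3:A, 5:A, 10:A, 11:T, 12:A, 13:A edges: (12,11,fn); (13,1,arg); (13,10,fn)
final:
nodes: 1:W, 3:A, 5:A, 10:A, 11:T, 12:A, 13:A
edges: (12,11,fn); (13,1,arg); (13,10,fn)


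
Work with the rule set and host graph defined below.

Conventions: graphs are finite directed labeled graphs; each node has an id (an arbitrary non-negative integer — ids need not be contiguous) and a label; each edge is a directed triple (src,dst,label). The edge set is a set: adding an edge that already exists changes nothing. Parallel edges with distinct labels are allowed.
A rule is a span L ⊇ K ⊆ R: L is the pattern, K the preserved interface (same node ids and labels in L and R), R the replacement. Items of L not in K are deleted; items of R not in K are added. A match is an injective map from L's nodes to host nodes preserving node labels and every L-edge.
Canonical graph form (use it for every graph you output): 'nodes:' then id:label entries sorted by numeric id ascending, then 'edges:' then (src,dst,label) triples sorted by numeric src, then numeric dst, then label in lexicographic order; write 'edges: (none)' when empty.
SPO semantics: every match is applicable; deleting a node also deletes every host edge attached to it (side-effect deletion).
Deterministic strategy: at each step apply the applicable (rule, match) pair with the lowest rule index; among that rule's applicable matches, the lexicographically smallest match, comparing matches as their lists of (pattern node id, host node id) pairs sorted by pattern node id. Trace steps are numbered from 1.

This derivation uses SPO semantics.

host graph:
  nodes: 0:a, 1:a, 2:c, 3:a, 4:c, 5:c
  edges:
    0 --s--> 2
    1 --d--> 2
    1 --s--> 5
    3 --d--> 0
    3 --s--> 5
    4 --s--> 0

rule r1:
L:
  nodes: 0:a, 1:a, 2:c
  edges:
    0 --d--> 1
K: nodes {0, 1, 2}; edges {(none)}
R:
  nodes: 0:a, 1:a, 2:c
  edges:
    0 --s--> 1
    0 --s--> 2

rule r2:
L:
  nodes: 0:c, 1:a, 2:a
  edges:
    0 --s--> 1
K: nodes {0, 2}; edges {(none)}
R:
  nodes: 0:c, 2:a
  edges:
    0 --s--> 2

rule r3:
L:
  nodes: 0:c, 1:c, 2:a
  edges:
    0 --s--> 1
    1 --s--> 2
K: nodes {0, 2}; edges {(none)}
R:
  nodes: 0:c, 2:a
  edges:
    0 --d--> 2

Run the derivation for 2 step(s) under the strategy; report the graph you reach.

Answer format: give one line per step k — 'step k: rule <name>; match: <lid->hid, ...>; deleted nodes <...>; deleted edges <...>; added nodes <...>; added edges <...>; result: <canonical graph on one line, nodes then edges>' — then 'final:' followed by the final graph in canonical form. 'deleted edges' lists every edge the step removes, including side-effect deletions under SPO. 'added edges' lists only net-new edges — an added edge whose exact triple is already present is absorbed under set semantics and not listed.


step 1: rule r1; match: 0->3, 1->0, 2->2; deleted nodes (none); deleted edges (3,0,d); added nodes (none); added edges (3,0,s); (3,2,s); result: nodes: 0:a, 1:a, 2:c, 3:a, 4:c, 5:c edges: (0,2,s); (1,2,d); (1,5,s); (3,0,s); (3,2,s); (3,5,s); (4,0,s)
step 2: rule r2; match: 0->4, 1->0, 2->1; deleted nodes 0; deleted edges (0,2,s); (3,0,s); (4,0,s); added nodes (none); added edges (4,1,s); result: nodes: 1:a, 2:c, 3:a, 4:c, 5:c edges: (1,2,d); (1,5,s); (3,2,s); (3,5,s); (4,1,s)
final:
nodes: 1:a, 2:c, 3:a, 4:c, 5:c
edges: (1,2,d); (1,5,s); (3,2,s); (3,5,s); (4,1,s)


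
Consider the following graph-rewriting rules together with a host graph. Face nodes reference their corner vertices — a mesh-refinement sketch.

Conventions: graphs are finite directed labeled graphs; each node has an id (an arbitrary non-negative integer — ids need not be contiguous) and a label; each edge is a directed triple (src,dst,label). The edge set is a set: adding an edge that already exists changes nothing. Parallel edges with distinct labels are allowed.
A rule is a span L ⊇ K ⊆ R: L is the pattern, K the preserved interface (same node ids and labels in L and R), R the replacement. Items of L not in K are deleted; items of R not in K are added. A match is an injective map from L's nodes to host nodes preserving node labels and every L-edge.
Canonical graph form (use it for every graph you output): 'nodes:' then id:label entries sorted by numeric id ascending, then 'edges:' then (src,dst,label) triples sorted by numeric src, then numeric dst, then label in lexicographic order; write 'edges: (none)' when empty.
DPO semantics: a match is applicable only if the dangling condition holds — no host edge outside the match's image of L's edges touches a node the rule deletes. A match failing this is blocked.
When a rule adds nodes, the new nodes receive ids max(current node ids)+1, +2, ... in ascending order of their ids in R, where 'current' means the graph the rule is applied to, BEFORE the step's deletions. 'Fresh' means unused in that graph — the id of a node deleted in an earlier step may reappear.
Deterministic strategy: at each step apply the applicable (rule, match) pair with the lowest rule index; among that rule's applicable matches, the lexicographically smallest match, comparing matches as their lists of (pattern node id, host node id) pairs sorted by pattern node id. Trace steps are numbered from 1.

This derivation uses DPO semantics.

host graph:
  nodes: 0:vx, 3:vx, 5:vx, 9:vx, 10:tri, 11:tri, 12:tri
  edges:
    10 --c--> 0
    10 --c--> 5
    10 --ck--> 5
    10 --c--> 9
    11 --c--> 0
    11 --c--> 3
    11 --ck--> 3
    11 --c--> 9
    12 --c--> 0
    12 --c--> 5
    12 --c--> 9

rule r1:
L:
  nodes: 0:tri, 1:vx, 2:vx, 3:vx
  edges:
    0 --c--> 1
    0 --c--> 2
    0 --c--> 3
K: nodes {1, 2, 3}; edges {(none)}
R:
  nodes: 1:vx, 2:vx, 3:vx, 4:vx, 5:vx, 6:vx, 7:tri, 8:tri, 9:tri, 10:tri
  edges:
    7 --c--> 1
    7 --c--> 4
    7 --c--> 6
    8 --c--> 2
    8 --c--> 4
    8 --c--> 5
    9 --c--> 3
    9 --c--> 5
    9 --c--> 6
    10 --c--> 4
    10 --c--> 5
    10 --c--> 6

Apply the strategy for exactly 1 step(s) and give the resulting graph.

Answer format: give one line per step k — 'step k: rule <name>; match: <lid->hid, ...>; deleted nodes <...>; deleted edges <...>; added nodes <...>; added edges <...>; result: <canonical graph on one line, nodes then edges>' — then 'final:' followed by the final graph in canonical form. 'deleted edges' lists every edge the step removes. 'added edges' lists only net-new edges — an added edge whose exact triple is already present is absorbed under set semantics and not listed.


step 1: rule r1; match: 0->12, 1->0, 2->5, 3->9; deleted nodes 12; deleted edges (12,0,c); (12,5,c); (12,9,c); added nodes 13, 14, 15, 16, 17, 18, 19; added edges (16,0,c); (16,13,c); (16,15,c); (17,5,c); (17,13,c); (17,14,c); (18,9,c); (18,14,c); (18,15,c); (19,13,c); (19,14,c); (19,15,c); result: nodes: 0:vx, 3:vx, 5:vx, 9:vx, 10:tri, 11:tri, 13:vx, 14:vx, 15:vx, 16:tri, 17:tri, 18:tri, 19:tri edges: (10,0,c); (10,5,c); (10,5,ck); (10,9,c); (11,0,c); (11,3,c); (11,3,ck); (11,9,c); (16,0,c); (16,13,c); (16,15,c); (17,5,c); (17,13,c); (17,14,c); (18,9,c); (18,14,c); (18,15,c); (19,13,c); (19,14,c); (19,15,c)
final:
nodes: 0:vx, 3:vx, 5:vx, 9:vx, 10:tri, 11:tri, 13:vx, 14:vx, 15:vx, 16:tri, 17:tri, 18:tri, 19:tri
edges: (10,0,c); (10,5,c); (10,5,ck); (10,9,c); (11,0,c); (11,3,c); (11,3,ck); (11,9,c); (16,0,c); (16,13,c); (16,15,c); (17,5,c); (17,13,c); (17,14,c); (18,9,c); (18,14,c); (18,15,c); (19,13,c); (19,14,c); (19,15,c)


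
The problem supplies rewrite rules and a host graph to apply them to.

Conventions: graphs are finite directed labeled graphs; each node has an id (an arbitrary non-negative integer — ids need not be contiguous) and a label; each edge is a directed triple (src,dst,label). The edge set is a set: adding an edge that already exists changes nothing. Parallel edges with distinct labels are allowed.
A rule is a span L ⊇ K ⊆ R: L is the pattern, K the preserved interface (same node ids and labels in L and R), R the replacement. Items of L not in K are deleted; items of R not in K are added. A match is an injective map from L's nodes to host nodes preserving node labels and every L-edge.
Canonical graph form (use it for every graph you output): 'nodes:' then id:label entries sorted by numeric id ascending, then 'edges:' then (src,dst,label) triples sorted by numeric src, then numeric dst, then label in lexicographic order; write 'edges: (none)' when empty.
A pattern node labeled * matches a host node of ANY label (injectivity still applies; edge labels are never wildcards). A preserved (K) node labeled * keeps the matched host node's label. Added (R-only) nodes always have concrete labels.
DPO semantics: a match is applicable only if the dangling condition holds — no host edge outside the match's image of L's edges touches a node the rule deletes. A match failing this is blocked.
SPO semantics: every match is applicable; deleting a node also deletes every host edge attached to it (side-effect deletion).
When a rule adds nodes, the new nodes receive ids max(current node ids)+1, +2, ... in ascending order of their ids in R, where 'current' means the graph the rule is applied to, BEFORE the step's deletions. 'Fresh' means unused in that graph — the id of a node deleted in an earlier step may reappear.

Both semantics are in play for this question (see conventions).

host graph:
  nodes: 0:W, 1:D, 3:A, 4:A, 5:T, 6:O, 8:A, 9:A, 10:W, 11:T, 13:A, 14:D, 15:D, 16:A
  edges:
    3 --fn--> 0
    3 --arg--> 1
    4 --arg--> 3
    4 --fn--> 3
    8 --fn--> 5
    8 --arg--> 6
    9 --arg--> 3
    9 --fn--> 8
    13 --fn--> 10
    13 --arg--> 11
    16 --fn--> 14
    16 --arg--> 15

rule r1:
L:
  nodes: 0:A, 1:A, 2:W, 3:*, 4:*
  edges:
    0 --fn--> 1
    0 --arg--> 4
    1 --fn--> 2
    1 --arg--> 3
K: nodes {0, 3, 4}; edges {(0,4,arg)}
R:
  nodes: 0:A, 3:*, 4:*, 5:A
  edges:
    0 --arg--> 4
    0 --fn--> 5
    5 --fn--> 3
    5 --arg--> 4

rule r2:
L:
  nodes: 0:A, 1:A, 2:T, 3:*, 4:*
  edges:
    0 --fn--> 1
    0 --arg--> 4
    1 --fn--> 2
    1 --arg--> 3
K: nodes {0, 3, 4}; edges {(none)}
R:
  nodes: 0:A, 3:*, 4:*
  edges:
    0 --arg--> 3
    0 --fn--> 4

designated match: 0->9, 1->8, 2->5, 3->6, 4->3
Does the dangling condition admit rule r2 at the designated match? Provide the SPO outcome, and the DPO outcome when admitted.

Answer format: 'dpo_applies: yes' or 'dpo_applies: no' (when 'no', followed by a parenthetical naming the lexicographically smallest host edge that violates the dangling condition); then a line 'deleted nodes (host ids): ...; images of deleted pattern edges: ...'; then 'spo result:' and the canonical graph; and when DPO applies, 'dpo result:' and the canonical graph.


dpo_applies: yes
deleted nodes (host ids): 5, 8; images of deleted pattern edges: (8,5,fn); (8,6,arg); (9,3,arg); (9,8,fn)
spo result:
nodes: 0:W, 1:D, 3:A, 4:A, 6:O, 9:A, 10:W, 11:T, 13:A, 14:D, 15:D, 16:A
edges: (3,0,fn); (3,1,arg); (4,3,arg); (4,3,fn); (9,3,fn); (9,6,arg); (13,10,fn); (13,11,arg); (16,14,fn); (16,15,arg)
dpo result:
nodes: 0:W, 1:D, 3:A, 4:A, 6:O, 9:A, 10:W, 11:T, 13:A, 14:D, 15:D, 16:A
edges: (3,0,fn); (3,1,arg); (4,3,arg); (4,3,fn); (9,3,fn); (9,6,arg); (13,10,fn); (13,11,arg); (16,14,fn); (16,15,arg)


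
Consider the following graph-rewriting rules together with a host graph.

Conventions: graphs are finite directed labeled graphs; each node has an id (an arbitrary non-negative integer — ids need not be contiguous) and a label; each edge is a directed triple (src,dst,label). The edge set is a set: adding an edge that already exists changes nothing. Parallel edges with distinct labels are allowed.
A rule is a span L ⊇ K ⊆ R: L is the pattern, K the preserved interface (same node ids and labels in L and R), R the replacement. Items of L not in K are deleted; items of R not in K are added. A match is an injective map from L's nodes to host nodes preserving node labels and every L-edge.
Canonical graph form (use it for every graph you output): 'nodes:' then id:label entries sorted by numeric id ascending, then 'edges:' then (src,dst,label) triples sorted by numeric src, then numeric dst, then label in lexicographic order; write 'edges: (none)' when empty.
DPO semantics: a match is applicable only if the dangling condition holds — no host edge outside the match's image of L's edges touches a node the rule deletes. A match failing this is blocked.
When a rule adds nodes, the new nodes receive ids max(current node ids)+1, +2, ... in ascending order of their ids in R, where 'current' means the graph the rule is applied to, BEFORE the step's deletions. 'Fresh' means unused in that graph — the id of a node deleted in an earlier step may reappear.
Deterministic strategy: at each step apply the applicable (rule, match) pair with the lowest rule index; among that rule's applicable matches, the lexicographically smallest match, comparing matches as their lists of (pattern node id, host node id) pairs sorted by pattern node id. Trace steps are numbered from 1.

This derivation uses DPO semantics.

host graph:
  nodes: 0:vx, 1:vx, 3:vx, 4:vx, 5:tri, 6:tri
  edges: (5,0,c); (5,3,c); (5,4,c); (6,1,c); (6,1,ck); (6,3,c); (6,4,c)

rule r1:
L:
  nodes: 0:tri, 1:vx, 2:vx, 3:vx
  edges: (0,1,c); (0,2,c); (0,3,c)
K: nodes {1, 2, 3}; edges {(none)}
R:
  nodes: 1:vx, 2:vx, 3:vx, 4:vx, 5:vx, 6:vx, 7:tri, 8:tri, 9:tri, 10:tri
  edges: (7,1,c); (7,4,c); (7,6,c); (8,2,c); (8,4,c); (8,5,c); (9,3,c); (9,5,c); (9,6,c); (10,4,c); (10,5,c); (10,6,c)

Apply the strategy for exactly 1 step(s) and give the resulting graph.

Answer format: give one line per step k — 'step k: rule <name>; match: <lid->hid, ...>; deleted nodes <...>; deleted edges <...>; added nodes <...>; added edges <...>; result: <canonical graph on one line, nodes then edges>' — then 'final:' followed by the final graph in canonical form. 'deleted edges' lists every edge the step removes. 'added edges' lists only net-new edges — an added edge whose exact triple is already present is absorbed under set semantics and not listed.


step 1: rule r1; match: 0->5, 1->0, 2->3, 3->4; deleted nodes 5; deleted edges (5,0,c); (5,3,c); (5,4,c); added nodes 7, 8, 9, 10, 11, 12, 13; added edges (10,0,c); (10,7,c); (10,9,c); (11,3,c); (11,7,c); (11,8,c); (12,4,c); (12,8,c); (12,9,c); (13,7,c); (13,8,c); (13,9,c); result: nodes: 0:vx, 1:vx, 3:vx, 4:vx, 6:tri, 7:vx, 8:vx, 9:vx, 10:tri, 11:tri, 12:tri, 13:tri edges: (6,1,c); (6,1,ck); (6,3,c); (6,4,c); (10,0,c); (10,7,c); (10,9,c); (11,3,c); (11,7,c); (11,8,c); (12,4,c); (12,8,c); (12,9,c); (13,7,c); (13,8,c); (13,9,c)
final:
nodes: 0:vx, 1:vx, 3:vx, 4:vx, 6:tri, 7:vx, 8:vx, 9:vx, 10:tri, 11:tri, 12:tri, 13:tri
edges: (6,1,c); (6,1,ck); (6,3,c); (6,4,c); (10,0,c); (10,7,c); (10,9,c); (11,3,c); (11,7,c); (11,8,c); (12,4,c); (12,8,c); (12,9,c); (13,7,c); (13,8,c); (13,9,c)


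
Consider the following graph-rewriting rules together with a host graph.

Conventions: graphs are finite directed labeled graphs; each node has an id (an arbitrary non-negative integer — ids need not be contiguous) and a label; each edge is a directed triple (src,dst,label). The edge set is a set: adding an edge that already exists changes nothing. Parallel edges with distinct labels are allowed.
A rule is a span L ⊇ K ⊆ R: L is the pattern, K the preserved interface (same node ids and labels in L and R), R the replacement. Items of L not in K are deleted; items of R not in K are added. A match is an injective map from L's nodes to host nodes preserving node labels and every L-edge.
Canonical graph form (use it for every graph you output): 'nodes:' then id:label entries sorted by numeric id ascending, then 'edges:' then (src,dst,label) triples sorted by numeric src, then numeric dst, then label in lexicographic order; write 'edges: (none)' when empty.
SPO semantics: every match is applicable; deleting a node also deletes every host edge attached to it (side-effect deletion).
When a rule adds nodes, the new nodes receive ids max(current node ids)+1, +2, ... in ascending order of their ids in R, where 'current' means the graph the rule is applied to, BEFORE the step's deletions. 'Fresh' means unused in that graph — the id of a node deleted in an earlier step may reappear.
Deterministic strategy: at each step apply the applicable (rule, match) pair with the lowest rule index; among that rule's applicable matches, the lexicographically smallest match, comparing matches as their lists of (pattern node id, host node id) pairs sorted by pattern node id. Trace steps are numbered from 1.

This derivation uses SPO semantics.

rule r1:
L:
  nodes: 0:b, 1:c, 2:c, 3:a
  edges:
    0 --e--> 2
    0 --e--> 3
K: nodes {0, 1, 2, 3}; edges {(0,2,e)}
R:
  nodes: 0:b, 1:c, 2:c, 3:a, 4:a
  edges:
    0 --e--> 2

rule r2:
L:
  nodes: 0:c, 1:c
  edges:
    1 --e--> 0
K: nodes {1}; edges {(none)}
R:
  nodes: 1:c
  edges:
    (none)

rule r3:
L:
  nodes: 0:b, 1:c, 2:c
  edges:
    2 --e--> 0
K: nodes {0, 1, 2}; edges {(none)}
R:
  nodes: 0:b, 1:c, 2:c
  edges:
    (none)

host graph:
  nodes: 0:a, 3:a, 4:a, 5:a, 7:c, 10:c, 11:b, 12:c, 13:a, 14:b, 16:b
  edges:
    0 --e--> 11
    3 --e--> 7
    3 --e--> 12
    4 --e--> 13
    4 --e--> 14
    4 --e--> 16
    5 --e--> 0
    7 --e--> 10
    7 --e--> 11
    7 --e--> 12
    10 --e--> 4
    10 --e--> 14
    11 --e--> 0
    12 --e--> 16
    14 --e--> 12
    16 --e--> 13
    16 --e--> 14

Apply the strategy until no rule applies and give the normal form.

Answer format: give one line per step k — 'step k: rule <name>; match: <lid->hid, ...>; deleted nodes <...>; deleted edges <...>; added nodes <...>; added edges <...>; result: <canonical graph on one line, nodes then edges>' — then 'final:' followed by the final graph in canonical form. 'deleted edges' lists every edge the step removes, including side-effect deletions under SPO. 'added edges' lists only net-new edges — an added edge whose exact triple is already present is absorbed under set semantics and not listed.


step 1: rule r2; match: 0->10, 1->7; deleted nodes 10; deleted edges (7,10,e); (10,4,e); (10,14,e); added nodes (none); added edges (none); result: nodes: 0:a, 3:a, 4:a, 5:a, 7:c, 11:b, 12:c, 13:a, 14:b, 16:b edges: (0,11,e); (3,7,e); (3,12,e); (4,13,e); (4,14,e); (4,16,e); (5,0,e); (7,11,e); (7,12,e); (11,0,e); (12,16,e); (14,12,e); (16,13,e); (16,14,e)
step 2: rule r2; match: 0->12, 1->7; deleted nodes 12; deleted edges (3,12,e); (7,12,e); (12,16,e); (14,12,e); added nodes (none); added edges (none); result: nodes: 0:a, 3:a, 4:a, 5:a, 7:c, 11:b, 13:a, 14:b, 16:b edges: (0,11,e); (3,7,e); (4,13,e); (4,14,e); (4,16,e); (5,0,e); (7,11,e); (11,0,e); (16,13,e); (16,14,e)
final:
nodes: 0:a, 3:a, 4:a, 5:a, 7:c, 11:b, 13:a, 14:b, 16:b
edges: (0,11,e); (3,7,e); (4,13,e); (4,14,e); (4,16,e); (5,0,e); (7,11,e); (11,0,e); (16,13,e); (16,14,e)


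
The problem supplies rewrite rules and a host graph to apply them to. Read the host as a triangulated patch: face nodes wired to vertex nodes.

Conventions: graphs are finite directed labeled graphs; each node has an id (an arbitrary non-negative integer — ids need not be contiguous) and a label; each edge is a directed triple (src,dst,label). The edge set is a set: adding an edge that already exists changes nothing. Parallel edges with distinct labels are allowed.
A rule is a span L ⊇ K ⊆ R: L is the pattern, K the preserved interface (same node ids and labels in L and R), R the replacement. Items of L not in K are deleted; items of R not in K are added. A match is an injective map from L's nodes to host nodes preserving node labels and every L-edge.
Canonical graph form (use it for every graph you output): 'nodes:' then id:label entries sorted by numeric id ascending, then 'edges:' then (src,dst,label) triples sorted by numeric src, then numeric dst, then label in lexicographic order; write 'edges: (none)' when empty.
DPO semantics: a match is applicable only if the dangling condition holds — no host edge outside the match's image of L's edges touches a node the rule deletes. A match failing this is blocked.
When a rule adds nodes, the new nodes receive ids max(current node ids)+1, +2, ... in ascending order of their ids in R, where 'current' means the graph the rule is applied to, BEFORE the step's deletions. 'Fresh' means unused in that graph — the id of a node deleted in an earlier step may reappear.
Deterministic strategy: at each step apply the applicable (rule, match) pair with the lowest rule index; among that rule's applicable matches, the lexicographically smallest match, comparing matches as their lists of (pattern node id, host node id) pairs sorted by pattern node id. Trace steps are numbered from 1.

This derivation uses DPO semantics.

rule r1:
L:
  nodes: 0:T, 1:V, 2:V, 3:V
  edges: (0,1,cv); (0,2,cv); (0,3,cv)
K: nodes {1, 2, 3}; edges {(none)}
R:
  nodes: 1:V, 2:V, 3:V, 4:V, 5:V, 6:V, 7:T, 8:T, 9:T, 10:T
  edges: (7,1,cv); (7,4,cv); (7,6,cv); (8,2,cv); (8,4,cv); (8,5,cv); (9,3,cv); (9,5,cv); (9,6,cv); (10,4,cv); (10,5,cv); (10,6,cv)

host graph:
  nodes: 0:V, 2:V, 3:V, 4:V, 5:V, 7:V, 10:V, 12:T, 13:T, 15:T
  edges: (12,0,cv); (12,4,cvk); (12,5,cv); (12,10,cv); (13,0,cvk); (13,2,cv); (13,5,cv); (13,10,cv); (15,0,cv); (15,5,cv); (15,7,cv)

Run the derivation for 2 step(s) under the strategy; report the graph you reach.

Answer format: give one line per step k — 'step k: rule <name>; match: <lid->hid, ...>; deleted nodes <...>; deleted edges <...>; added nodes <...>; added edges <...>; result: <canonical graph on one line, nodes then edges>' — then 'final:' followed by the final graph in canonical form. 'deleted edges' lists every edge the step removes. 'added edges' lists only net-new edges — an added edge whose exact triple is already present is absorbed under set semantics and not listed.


step 1: rule r1; match: 0->15, 1->0, 2->5, 3->7; deleted nodes 15; deleted edges (15,0,cv); (15,5,cv); (15,7,cv); added nodes 16, 17, 18, 19, 20, 21, 22; added edges (19,0,cv); (19,16,cv); (19,18,cv); (20,5,cv); (20,16,cv); (20,17,cv); (21,7,cv); (21,17,cv); (21,18,cv); (22,16,cv); (22,17,cv); (22,18,cv); result: nodes: 0:V, 2:V, 3:V, 4:V, 5:V, 7:V, 10:V, 12:T, 13:T, 16:V, 17:V, 18:V, 19:T, 20:T, 21:T, 22:T edges: (12,0,cv); (12,4,cvk); (12,5,cv); (12,10,cv); (13,0,cvk); (13,2,cv); (13,5,cv); (13,10,cv); (19,0,cv); (19,16,cv); (19,18,cv); (20,5,cv); (20,16,cv); (20,17,cv); (21,7,cv); (21,17,cv); (21,18,cv); (22,16,cv); (22,17,cv); (22,18,cv)
step 2: rule r1; match: 0->19, 1->0, 2->16, 3->18; deleted nodes 19; deleted edges (19,0,cv); (19,16,cv); (19,18,cv); added nodes 23, 24, 25, 26, 27, 28, 29; added edges (26,0,cv); (26,23,cv); (26,25,cv); (27,16,cv); (27,23,cv); (27,24,cv); (28,18,cv); (28,24,cv); (28,25,cv); (29,23,cv); (29,24,cv); (29,25,cv); result: nodes: 0:V, 2:V, 3:V, 4:V, 5:V, 7:V, 10:V, 12:T, 13:T, 16:V, 17:V, 18:V, 20:T, 21:T, 22:T, 23:V, 24:V, 25:V, 26:T, 27:T, 28:T, 29:T edges: (12,0,cv); (12,4,cvk); (12,5,cv); (12,10,cv); (13,0,cvk); (13,2,cv); (13,5,cv); (13,10,cv); (20,5,cv); (20,16,cv); (20,17,cv); (21,7,cv); (21,17,cv); (21,18,cv); (22,16,cv); (22,17,cv); (22,18,cv); (26,0,cv); (26,23,cv); (26,25,cv); (27,16,cv); (27,23,cv); (27,24,cv); (28,18,cv); (28,24,cv); (28,25,cv); (29,23,cv); (29,24,cv); (29,25,cv)
final:
nodes: 0:V, 2:V, 3:V, 4:V, 5:V, 7:V, 10:V, 12:T, 13:T, 16:V, 17:V, 18:V, 20:T, 21:T, 22:T, 23:V, 24:V, 25:V, 26:T, 27:T, 28:T, 29:T
edges: (12,0,cv); (12,4,cvk); (12,5,cv); (12,10,cv); (13,0,cvk); (13,2,cv); (13,5,cv); (13,10,cv); (20,5,cv); (20,16,cv); (20,17,cv); (21,7,cv); (21,17,cv); (21,18,cv); (22,16,cv); (22,17,cv); (22,18,cv); (26,0,cv); (26,23,cv); (26,25,cv); (27,16,cv); (27,23,cv); (27,24,cv); (28,18,cv); (28,24,cv); (28,25,cv); (29,23,cv); (29,24,cv); (29,25,cv)


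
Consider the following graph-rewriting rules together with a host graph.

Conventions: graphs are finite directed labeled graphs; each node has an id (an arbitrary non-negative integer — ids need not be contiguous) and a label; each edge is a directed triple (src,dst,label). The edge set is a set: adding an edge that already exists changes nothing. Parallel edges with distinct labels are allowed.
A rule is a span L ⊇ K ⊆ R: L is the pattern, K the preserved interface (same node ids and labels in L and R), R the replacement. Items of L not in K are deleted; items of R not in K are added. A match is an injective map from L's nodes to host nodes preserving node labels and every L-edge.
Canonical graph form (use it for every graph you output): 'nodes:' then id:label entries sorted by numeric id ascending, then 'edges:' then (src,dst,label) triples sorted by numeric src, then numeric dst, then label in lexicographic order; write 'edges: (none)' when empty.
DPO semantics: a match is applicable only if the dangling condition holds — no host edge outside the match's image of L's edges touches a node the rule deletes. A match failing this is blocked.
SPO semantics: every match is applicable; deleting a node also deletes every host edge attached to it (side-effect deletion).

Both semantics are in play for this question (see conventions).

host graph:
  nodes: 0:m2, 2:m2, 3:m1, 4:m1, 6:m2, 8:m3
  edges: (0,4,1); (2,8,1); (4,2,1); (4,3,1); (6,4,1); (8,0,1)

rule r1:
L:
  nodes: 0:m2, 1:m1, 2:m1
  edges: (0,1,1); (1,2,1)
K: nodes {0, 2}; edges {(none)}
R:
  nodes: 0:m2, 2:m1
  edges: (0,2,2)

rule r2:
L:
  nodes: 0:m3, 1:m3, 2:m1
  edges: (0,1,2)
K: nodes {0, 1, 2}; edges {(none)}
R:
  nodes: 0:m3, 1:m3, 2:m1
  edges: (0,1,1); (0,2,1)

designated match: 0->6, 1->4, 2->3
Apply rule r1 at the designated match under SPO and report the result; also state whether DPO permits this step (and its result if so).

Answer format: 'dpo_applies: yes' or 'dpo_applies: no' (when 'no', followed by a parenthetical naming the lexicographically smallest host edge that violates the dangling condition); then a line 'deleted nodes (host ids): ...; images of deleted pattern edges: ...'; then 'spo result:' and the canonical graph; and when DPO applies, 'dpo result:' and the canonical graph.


dpo_applies: no
(the rule deletes node 4, which keeps host edge (0,4,1) outside the match image — the dangling condition fails, DPO blocks; SPO proceeds and side-deletes such edges)
deleted nodes (host ids): 4; images of deleted pattern edges: (4,3,1); (6,4,1)
spo result:
nodes: 0:m2, 2:m2, 3:m1, 6:m2, 8:m3
edges: (2,8,1); (6,3,2); (8,0,1)


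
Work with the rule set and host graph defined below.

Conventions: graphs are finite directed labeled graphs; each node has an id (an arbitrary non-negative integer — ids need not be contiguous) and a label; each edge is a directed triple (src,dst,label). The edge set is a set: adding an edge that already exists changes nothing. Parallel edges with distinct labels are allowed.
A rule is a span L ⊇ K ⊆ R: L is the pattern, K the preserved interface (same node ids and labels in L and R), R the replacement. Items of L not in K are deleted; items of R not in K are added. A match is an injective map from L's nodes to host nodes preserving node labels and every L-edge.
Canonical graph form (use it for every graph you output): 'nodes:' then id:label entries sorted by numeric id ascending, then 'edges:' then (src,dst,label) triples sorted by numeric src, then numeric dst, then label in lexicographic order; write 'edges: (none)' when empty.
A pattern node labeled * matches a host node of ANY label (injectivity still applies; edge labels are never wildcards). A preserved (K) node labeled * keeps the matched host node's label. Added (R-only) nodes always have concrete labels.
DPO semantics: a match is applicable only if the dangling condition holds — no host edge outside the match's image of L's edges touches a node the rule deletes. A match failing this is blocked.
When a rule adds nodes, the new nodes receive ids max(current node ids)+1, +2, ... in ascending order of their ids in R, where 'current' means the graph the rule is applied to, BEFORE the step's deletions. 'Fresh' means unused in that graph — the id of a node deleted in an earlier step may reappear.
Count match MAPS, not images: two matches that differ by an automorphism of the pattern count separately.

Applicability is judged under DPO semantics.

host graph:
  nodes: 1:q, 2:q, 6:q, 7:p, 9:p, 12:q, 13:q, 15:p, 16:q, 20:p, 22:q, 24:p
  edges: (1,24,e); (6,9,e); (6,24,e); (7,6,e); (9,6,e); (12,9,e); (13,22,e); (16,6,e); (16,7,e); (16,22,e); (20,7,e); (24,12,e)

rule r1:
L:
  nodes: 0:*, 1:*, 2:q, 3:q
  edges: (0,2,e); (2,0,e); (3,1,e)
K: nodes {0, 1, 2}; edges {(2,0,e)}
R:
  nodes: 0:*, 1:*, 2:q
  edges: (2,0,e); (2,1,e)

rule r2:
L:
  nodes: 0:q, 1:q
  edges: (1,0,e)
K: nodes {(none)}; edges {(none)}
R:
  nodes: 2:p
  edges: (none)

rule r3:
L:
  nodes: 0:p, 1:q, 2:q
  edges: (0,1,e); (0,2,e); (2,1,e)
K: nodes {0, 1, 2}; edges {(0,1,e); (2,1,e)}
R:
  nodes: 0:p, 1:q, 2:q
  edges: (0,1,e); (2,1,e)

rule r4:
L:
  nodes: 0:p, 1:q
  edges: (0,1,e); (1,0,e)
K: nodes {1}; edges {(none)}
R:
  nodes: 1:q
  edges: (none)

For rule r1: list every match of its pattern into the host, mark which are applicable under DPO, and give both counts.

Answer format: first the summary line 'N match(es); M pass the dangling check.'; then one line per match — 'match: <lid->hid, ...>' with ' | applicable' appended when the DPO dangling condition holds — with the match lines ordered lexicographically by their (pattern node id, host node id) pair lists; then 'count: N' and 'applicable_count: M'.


4 match(es); 2 pass the dangling check.
match: 0->9, 1->7, 2->6, 3->16
match: 0->9, 1->22, 2->6, 3->13 | applicable
match: 0->9, 1->22, 2->6, 3->16
match: 0->9, 1->24, 2->6, 3->1 | applicable
count: 4
applicable_count: 2


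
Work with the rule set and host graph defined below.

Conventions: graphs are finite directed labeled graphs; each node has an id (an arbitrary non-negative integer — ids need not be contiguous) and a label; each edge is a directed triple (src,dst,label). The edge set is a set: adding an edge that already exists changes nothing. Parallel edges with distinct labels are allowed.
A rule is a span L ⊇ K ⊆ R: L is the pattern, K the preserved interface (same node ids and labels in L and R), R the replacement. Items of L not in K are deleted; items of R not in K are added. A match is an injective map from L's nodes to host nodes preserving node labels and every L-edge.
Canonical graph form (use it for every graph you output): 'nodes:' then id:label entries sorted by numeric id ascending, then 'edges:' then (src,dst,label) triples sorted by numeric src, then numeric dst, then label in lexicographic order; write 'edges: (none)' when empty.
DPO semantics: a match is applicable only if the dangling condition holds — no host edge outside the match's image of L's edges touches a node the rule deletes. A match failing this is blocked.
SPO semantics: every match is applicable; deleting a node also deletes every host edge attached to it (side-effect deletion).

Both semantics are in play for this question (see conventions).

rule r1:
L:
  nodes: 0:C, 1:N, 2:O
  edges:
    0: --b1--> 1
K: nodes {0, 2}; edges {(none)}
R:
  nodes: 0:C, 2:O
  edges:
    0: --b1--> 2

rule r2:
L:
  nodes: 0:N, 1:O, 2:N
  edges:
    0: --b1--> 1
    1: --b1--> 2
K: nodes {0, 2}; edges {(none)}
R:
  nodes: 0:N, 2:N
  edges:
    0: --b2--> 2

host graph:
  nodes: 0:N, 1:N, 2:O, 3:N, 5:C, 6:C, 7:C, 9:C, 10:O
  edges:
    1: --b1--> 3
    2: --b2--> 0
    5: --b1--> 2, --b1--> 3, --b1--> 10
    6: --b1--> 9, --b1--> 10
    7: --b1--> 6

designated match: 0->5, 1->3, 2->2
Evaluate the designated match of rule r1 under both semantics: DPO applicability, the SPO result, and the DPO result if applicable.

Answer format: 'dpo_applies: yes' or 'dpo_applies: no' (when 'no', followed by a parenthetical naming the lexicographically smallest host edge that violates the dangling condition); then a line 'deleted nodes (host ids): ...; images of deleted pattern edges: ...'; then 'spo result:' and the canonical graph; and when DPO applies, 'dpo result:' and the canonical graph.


dpo_applies: no
(the rule deletes node 3, which keeps host edge (1,3,b1) outside the match image — the dangling condition fails, DPO blocks; SPO proceeds and side-deletes such edges)
deleted nodes (host ids): 3; images of deleted pattern edges: (5,3,b1)
spo result:
nodes: 0:N, 1:N, 2:O, 5:C, 6:C, 7:C, 9:C, 10:O
edges: (2,0,b2); (5,2,b1); (5,10,b1); (6,9,b1); (6,10,b1); (7,6,b1)


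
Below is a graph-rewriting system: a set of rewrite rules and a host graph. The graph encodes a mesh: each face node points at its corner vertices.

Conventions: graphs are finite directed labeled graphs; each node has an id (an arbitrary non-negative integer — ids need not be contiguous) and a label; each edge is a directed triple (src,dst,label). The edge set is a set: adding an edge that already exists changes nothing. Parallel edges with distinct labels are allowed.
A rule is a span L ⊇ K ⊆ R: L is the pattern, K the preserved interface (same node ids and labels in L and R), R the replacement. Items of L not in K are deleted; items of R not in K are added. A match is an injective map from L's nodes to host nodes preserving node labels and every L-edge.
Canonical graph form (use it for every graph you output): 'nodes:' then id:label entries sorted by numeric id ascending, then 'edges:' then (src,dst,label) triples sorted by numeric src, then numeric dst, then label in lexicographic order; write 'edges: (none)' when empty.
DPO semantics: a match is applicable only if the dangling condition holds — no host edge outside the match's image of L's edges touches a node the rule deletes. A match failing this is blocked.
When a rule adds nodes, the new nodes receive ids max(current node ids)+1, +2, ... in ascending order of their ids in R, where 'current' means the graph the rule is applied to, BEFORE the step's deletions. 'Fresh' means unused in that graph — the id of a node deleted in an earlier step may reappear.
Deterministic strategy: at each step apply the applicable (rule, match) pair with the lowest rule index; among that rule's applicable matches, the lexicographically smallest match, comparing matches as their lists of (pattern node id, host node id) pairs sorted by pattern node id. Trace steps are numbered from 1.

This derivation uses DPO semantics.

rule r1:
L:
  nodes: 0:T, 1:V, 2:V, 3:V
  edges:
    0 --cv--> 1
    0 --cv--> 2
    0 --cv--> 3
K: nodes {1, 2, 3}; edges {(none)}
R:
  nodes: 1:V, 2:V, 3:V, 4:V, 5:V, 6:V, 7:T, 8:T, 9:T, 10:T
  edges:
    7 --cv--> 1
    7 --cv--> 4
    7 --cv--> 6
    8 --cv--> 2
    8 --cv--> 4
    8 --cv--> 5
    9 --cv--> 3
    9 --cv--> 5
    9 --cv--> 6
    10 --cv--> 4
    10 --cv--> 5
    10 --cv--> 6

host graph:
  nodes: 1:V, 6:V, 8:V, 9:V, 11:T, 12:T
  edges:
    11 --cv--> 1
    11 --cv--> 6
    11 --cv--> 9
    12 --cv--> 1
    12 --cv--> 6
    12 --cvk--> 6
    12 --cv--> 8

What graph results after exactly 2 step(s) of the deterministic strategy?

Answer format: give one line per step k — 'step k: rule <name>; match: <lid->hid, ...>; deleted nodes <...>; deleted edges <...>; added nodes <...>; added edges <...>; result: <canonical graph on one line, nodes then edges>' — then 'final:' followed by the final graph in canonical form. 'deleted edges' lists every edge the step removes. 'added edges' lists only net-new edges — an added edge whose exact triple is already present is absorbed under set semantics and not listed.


step 1: rule r1; match: 0->11, 1->1, 2->6, 3->9; deleted nodes 11; deleted edges (11,1,cv); (11,6,cv); (11,9,cv); added nodes 13, 14, 15, 16, 17, 18, 19; added edges (16,1,cv); (16,13,cv); (16,15,cv); (17,6,cv); (17,13,cv); (17,14,cv); (18,9,cv); (18,14,cv); (18,15,cv); (19,13,cv); (19,14,cv); (19,15,cv); result: nodes: 1:V, 6:V, 8:V, 9:V, 12:T, 13:V, 14:V, 15:V, 16:T, 17:T, 18:T, 19:T edges: (12,1,cv); (12,6,cv); (12,6,cvk); (12,8,cv); (16,1,cv); (16,13,cv); (16,15,cv); (17,6,cv); (17,13,cv); (17,14,cv); (18,9,cv); (18,14,cv); (18,15,cv); (19,13,cv); (19,14,cv); (19,15,cv)
step 2: rule r1; match: 0->16, 1->1, 2->13, 3->15; deleted nodes 16; deleted edges (16,1,cv); (16,13,cv); (16,15,cv); added nodes 20, 21, 22, 23, 24, 25, 26; added edges (23,1,cv); (23,20,cv); (23,22,cv); (24,13,cv); (24,20,cv); (24,21,cv); (25,15,cv); (25,21,cv); (25,22,cv); (26,20,cv); (26,21,cv); (26,22,cv); result: nodes: 1:V, 6:V, 8:V, 9:V, 12:T, 13:V, 14:V, 15:V, 17:T, 18:T, 19:T, 20:V, 21:V, 22:V, 23:T, 24:T, 25:T, 26:T edges: (12,1,cv); (12,6,cv); (12,6,cvk); (12,8,cv); (17,6,cv); (17,13,cv); (17,14,cv); (18,9,cv); (18,14,cv); (18,15,cv); (19,13,cv); (19,14,cv); (19,15,cv); (23,1,cv); (23,20,cv); (23,22,cv); (24,13,cv); (24,20,cv); (24,21,cv); (25,15,cv); (25,21,cv); (25,22,cv); (26,20,cv); (26,21,cv); (26,22,cv)
final:
nodes: 1:V, 6:V, 8:V, 9:V, 12:T, 13:V, 14:V, 15:V, 17:T, 18:T, 19:T, 20:V, 21:V, 22:V, 23:T, 24:T, 25:T, 26:T
edges: (12,1,cv); (12,6,cv); (12,6,cvk); (12,8,cv); (17,6,cv); (17,13,cv); (17,14,cv); (18,9,cv); (18,14,cv); (18,15,cv); (19,13,cv); (19,14,cv); (19,15,cv); (23,1,cv); (23,20,cv); (23,22,cv); (24,13,cv); (24,20,cv); (24,21,cv); (25,15,cv); (25,21,cv); (25,22,cv); (26,20,cv); (26,21,cv); (26,22,cv)
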